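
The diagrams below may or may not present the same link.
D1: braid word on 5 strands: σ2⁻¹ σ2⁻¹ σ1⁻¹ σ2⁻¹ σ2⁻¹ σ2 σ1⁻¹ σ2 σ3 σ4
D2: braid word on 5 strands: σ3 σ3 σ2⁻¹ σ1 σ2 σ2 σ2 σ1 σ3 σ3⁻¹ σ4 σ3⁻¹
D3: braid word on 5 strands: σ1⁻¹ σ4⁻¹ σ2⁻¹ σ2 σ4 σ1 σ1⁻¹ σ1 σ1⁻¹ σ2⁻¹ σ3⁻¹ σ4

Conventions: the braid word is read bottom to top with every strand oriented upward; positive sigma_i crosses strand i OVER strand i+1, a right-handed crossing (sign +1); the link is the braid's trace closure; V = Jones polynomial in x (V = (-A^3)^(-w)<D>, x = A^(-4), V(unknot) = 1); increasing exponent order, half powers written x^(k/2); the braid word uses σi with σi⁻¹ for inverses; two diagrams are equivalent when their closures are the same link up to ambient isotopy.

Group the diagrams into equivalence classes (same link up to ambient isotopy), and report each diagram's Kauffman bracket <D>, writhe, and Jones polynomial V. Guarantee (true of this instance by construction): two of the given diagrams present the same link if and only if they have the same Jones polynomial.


classes: {D1} | {D2} | {D3}
V(D1) = -x^-4 + x^-3 + x^-1  [10 crossings, <D> = A^-2 + A^6 - A^10, w = -2]
D2 (bracket -A^-6 + A^-2 - A^2 + 2A^6 - A^10 + A^14; 12 crossings at w = +6): V = x - x^2 + 2x^3 - x^4 + x^5 - x^6
D3 (bracket A^-6; 12 crossings at w = -2): V = 1
note: 3 values of V(x) split the 3 diagrams


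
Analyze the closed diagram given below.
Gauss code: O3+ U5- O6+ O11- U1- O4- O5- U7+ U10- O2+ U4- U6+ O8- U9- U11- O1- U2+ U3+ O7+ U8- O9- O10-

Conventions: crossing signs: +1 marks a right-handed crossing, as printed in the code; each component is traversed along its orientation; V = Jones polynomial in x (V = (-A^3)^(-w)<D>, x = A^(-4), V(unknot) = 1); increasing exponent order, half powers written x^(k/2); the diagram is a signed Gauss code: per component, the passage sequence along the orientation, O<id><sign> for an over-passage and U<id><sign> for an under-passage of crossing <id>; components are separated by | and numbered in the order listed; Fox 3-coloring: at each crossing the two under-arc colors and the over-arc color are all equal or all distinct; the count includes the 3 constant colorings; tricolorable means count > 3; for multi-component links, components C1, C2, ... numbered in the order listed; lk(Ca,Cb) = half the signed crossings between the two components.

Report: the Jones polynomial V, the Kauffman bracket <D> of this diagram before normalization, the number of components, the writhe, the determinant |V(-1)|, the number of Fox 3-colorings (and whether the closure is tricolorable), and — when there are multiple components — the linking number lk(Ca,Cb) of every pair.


Jones polynomial: V(x) = x^-7 - 3x^-6 + 4x^-5 - 5x^-4 + 6x^-3 - 5x^-2 + 4x^-1 - 2 + x
<D> = -A^-13 + 2A^-9 - 4A^-5 + 5A^-1 - 6A^3 + 5A^7 - 4A^11 + 3A^15 - A^19; writhe -3
components 1, writhe -3 (11 crossings)
3-colorings: 3 of 3^11, det 31 — not tricolorable
note: |V(-1)| = 31: so not tricolorable, since 3 does not divide 31


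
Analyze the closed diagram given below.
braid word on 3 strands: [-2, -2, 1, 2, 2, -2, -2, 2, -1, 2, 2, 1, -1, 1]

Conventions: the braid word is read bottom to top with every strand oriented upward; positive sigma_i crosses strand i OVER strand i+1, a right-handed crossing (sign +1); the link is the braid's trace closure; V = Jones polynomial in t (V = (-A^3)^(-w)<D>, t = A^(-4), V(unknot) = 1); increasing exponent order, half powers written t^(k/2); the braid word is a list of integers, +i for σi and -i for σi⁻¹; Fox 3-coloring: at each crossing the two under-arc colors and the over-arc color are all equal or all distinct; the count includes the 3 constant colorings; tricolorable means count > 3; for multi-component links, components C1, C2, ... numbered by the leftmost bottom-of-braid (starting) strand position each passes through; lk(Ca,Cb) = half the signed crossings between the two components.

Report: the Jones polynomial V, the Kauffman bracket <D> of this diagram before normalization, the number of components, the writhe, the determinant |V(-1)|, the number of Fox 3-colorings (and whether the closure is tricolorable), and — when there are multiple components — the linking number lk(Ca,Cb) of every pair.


V(t) = -t^-1 + 2 - t + 2t^2 - t^3 + t^4 - t^5
bracket: -A^-14 + A^-10 - A^-6 + 2A^-2 - A^2 + 2A^6 - A^10, w = +2
1 component, writhe +2, over 14 crossings
det 9, colorings 9 of 3^14 — tricolorable
observation: |V(-1)| = 9: so tricolorable, since 3 divides 9


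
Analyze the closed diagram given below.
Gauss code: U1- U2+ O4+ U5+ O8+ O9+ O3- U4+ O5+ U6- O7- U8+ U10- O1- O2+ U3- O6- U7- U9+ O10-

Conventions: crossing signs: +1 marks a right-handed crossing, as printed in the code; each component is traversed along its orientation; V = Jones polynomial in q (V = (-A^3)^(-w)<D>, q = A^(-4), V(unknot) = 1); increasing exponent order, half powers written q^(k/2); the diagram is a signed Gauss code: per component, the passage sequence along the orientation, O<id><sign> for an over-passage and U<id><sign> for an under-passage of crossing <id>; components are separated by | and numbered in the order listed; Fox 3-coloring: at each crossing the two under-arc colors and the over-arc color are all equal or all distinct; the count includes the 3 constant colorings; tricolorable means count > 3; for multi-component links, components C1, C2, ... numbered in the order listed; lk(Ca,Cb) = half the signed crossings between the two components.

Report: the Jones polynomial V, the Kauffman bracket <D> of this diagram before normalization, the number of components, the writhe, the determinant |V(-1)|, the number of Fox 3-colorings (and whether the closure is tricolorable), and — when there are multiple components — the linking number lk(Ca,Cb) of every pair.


V(q) = -q^-3 + q^-2 - q^-1 + 3 - q + q^2 - q^3
bracket: -A^-12 + A^-8 - A^-4 + 3 - A^4 + A^8 - A^12, w = 0
1 component, writhe 0, over 10 crossings
det 9, colorings 27 of 3^10 — tricolorable
observation: w = 0 (over 10 crossings) is diagram-only; (-A^3)^(0) removes it from V


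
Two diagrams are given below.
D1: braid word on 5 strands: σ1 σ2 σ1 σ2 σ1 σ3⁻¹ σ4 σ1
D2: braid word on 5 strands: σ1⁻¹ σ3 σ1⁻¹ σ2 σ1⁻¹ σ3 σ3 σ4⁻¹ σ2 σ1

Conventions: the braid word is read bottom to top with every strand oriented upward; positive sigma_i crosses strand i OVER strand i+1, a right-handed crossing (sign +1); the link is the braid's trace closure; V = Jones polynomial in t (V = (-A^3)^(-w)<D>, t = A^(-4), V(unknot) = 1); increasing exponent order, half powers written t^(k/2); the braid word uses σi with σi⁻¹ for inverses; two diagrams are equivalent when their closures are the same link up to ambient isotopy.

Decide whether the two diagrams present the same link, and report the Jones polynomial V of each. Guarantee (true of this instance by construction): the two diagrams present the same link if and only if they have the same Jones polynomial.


equivalent: no
D1 (bracket -A^-10 + A^-6 - A^-2 + A^2 + A^10; 8 crossings at w = +6): V = t^2 + t^4 - t^5 + t^6 - t^7
V(D2) = t^-1 - 1 + 2t - 2t^2 + 2t^3 - 2t^4 + t^5  (w +2, c 10, <D> = A^-14 - 2A^-10 + 2A^-6 - 2A^-2 + 2A^2 - A^6 + A^10)
key observation: comparing 2 Jones polynomials yields 2 groups


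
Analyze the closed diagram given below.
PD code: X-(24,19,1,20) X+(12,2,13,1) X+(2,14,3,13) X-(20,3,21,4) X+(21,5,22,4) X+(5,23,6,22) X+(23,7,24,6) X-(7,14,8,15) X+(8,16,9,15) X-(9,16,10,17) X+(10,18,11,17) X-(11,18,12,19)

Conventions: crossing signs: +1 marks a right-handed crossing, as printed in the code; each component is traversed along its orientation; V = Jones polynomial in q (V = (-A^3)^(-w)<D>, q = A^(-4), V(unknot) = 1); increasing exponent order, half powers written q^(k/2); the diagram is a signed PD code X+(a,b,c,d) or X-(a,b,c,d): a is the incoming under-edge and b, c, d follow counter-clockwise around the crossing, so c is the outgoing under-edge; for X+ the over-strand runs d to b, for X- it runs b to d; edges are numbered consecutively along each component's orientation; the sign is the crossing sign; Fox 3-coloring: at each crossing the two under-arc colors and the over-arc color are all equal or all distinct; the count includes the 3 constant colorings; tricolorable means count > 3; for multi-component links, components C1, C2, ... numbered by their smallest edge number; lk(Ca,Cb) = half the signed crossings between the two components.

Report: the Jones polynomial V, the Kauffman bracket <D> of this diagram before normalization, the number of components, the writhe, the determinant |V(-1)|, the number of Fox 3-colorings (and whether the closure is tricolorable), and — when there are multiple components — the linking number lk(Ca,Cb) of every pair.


V = q + q^3 - q^4
<D> = -A^-10 + A^-6 + A^2 (w = +2)
1 component over 12 crossings, w = +2
9 Fox colorings among 3^12, |V(-1)| = 3: tricolorable
why: w = +2 shifts under R1 moves; the (-A^3)^(-2) factor cancels that in V


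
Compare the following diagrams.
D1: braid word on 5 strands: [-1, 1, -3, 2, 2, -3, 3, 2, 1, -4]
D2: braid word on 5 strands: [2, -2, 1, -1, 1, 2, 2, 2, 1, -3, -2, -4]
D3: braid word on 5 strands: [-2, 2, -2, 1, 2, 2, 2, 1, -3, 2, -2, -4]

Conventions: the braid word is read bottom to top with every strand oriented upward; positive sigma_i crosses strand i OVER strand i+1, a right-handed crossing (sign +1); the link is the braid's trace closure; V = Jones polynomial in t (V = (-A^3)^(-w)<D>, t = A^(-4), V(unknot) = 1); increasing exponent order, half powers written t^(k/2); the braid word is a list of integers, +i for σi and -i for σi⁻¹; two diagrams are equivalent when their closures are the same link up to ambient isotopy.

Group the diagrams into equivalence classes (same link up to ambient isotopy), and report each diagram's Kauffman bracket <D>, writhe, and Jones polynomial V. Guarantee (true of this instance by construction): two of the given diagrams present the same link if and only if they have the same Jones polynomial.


classes: {D1} | {D2, D3}
V(D1) = t + t^3 - t^4  [10 crossings, <D> = -A^-10 + A^-6 + A^2, w = +2]
D2 (bracket -A^-18 + A^-14 - A^-10 + 2A^-6 - A^-2 + A^2; 12 crossings at w = +2): V = t - t^2 + 2t^3 - t^4 + t^5 - t^6
V(D3) = t - t^2 + 2t^3 - t^4 + t^5 - t^6  [12 crossings, <D> = -A^-18 + A^-14 - A^-10 + 2A^-6 - A^-2 + A^2, w = +2]
note: 2 values of V(t) split the 3 diagrams


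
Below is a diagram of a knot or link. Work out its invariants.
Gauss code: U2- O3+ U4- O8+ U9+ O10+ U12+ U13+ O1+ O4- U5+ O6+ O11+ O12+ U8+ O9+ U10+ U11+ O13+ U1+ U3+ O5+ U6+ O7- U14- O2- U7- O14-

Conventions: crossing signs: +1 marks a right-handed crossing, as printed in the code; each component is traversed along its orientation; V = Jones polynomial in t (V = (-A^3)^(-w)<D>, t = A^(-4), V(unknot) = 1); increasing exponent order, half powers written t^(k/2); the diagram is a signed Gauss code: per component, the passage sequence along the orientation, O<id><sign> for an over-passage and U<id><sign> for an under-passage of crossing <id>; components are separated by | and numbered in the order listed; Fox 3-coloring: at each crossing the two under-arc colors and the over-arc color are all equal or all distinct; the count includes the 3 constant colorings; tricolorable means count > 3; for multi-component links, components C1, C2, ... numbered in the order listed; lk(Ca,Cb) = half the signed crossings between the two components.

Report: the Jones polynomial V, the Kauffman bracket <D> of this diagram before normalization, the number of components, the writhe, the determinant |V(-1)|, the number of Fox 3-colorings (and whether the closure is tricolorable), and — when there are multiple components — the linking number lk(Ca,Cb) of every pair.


V = -t^-1 + 2 - 4t + 7t^2 - 8t^3 + 12t^4 - 12t^5 + 11t^6 - 10t^7 + 7t^8 - 4t^9 + 2t^10 - t^11
<D> = -A^-26 + 2A^-22 - 4A^-18 + 7A^-14 - 10A^-10 + 11A^-6 - 12A^-2 + 12A^2 - 8A^6 + 7A^10 - 4A^14 + 2A^18 - A^22 (w = +6)
1 component over 14 crossings, w = +6
27 Fox colorings among 3^14, |V(-1)| = 81: tricolorable
why: det 81 = |V(-1)|; divisible by 3, so tricolorable


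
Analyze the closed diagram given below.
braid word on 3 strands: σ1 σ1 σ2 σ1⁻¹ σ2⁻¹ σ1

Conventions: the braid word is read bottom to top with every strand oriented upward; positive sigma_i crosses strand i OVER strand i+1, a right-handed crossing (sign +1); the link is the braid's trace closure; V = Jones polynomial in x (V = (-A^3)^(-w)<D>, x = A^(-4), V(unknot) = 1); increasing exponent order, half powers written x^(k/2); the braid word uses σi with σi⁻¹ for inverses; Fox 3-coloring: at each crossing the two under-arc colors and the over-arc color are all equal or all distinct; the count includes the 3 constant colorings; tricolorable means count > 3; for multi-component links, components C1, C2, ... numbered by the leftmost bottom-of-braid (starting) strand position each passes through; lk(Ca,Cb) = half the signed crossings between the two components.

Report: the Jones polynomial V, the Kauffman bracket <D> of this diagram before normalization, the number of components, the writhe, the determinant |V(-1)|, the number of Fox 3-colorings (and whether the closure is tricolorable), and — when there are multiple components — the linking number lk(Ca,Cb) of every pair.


V = x + x^3 - x^4
<D> = -A^-10 + A^-6 + A^2 (w = +2)
1 component over 6 crossings, w = +2
9 Fox colorings among 3^6, |V(-1)| = 3: tricolorable
why: det 3 = |V(-1)|; divisible by 3, so tricolorable


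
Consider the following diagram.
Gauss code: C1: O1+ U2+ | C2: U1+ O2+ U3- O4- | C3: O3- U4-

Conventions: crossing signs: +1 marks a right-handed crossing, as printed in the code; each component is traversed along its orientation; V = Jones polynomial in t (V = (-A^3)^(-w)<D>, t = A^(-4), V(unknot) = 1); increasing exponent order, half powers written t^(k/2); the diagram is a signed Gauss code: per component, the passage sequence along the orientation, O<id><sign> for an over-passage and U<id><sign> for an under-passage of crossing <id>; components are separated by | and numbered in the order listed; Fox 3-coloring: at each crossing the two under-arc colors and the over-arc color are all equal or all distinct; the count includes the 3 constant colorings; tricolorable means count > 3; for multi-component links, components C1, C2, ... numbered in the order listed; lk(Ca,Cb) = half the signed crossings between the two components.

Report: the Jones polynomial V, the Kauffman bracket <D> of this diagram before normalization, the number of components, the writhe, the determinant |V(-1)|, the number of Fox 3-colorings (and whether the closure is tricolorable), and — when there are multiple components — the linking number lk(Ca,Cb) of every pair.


Jones polynomial: V(t) = t^-2 + 2 + t^2
<D> = A^-8 + 2 + A^8; writhe 0
components 3, writhe 0 (4 crossings)
linking number lk(C1,C2) = +1
lk(C1,C3): 0
lk(C2,C3) = -1
3-colorings: 3 of 3^4, det 4 — not tricolorable
note: w = 0 (over 4 crossings) is diagram-only; (-A^3)^(0) removes it from V


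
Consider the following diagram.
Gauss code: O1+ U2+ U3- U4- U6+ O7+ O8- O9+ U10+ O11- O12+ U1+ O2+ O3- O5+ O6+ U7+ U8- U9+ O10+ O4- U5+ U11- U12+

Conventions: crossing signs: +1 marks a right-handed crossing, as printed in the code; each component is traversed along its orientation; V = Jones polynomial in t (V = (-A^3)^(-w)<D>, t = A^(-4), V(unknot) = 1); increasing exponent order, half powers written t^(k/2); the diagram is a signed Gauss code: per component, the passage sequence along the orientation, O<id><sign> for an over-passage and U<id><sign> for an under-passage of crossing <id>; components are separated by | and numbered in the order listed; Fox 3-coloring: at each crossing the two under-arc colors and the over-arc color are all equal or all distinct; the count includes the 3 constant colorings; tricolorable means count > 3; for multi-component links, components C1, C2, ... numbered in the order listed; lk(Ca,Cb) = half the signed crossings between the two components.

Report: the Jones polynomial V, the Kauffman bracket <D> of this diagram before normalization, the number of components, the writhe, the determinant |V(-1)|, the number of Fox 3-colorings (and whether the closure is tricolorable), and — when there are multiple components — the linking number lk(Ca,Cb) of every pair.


V(t) = t - t^2 + 2t^3 - t^4 + t^5 - t^6
bracket: -A^-12 + A^-8 - A^-4 + 2 - A^4 + A^8, w = +4
1 component, writhe +4, over 12 crossings
det 7, colorings 3 of 3^12 — not tricolorable
observation: V spans 5 powers of t: at least 5 crossings in any diagram


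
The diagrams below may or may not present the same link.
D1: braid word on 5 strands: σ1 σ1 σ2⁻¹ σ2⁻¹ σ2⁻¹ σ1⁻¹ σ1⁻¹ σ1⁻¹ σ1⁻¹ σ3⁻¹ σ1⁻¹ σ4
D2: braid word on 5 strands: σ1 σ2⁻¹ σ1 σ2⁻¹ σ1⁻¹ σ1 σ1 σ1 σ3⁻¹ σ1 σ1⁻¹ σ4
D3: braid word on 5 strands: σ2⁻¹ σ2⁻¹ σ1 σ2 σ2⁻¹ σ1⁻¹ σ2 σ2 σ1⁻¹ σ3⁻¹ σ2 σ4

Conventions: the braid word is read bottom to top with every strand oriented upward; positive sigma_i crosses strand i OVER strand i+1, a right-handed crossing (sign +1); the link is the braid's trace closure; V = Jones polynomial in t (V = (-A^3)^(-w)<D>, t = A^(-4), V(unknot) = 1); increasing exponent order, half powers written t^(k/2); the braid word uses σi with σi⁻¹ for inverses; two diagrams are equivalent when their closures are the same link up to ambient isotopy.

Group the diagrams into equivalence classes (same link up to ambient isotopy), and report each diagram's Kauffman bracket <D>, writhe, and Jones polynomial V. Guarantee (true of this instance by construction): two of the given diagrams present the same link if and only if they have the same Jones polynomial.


equivalence classes: {D1} | {D2} | {D3}
D1 (bracket A^-10 + 2A^-2 - 2A^2 + A^6 - 2A^10 + A^14; 12 crossings at w = -6): V = t^-8 - 2t^-7 + t^-6 - 2t^-5 + 2t^-4 + t^-2
V(D2) = t^-1 - 1 + 2t - 2t^2 + 2t^3 - 2t^4 + t^5  [12 crossings, <D> = A^-14 - 2A^-10 + 2A^-6 - 2A^-2 + 2A^2 - A^6 + A^10, w = +2]
V(D3) = 1  (w 0, c 12, <D> = 1)
observation: 3 values of V(t) split the 3 diagrams


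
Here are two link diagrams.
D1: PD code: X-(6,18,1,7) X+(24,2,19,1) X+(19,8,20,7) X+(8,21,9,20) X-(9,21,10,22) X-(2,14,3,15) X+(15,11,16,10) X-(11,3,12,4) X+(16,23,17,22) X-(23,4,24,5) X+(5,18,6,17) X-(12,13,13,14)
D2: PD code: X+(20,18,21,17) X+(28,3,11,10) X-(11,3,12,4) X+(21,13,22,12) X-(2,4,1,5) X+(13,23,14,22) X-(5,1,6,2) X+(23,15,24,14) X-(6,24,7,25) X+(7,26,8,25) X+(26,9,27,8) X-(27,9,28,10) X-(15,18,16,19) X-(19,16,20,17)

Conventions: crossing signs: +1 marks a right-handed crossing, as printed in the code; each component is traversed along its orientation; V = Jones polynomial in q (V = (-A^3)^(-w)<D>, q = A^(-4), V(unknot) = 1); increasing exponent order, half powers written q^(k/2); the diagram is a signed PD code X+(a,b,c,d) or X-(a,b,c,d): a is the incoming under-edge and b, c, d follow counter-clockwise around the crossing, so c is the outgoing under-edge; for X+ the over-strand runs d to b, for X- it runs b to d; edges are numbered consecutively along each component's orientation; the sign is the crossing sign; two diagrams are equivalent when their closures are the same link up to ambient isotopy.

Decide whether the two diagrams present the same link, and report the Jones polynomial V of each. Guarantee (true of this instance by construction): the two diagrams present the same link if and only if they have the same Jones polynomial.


equivalent: no
V(D1) = q^-2 + 2 + q^2  (w 0, c 12, <D> = A^-8 + 2 + A^8)
D2 (bracket -A^-16 + A^-4 + 2 + A^4 + A^8; 14 crossings at w = 0): V = q^-2 + q^-1 + 2 + q - q^4
why: V(q) takes 2 values over 2 diagrams, fixing the grouping


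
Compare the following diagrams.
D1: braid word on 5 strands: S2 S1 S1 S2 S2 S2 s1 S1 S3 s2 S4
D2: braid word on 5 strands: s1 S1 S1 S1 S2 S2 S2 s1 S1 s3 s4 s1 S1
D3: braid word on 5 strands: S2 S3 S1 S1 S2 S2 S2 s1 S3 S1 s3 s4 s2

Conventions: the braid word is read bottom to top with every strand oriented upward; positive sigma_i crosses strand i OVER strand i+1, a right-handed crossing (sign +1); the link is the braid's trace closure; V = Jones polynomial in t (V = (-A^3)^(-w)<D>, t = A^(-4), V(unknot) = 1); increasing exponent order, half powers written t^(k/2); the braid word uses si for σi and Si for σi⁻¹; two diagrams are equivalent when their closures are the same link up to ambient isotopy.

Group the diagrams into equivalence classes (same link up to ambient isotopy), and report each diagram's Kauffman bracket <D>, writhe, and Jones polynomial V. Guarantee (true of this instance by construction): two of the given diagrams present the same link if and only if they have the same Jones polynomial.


grouping into links: {D1, D2, D3}
V(D1) = t^(-13/2) - t^(-11/2) + t^(-9/2) - 2t^(-7/2) - t^(-3/2)  (w -7, c 11, <D> = A^-15 + 2A^-7 - A^-3 + A - A^5)
V(D2) = t^(-13/2) - t^(-11/2) + t^(-9/2) - 2t^(-7/2) - t^(-3/2)  [13 crossings, <D> = A^-3 + 2A^5 - A^9 + A^13 - A^17, w = -3]
V(D3) = t^(-13/2) - t^(-11/2) + t^(-9/2) - 2t^(-7/2) - t^(-3/2)  (w -5, c 13, <D> = A^-9 + 2A^-1 - A^3 + A^7 - A^11)
key observation: all 3 diagrams share one V(t), hence one class


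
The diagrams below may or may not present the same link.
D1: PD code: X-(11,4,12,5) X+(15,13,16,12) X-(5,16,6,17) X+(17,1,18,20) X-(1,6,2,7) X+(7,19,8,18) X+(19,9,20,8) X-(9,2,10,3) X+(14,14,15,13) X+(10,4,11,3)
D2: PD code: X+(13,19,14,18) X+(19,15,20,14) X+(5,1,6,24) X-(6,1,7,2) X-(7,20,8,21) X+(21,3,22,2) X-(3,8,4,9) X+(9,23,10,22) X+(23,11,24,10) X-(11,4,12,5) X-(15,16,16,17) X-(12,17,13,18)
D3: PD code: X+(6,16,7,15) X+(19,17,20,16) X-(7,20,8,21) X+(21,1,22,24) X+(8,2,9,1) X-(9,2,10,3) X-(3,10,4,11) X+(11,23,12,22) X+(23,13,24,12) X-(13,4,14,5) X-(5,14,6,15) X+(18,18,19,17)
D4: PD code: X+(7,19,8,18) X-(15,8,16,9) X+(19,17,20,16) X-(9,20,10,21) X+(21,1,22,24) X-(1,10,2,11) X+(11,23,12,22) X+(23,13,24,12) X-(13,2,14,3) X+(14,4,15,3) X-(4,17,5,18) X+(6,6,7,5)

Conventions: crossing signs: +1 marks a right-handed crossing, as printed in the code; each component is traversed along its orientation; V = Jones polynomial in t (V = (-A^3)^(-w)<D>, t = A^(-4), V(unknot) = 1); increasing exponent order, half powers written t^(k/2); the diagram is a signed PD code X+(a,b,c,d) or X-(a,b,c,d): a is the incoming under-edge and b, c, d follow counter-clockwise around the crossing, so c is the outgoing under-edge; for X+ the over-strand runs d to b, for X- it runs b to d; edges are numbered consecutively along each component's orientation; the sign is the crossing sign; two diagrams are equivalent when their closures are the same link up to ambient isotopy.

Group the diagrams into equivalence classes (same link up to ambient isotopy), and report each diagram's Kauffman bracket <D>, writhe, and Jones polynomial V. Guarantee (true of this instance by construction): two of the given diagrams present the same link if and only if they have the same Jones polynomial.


equivalence classes: {D1, D2, D3, D4}
D1 (bracket -A^-6 + 2A^-2 - 2A^2 + 3A^6 - 2A^10 + 2A^14 - A^18; 10 crossings at w = +2): V = -t^-3 + 2t^-2 - 2t^-1 + 3 - 2t + 2t^2 - t^3
V(D2) = -t^-3 + 2t^-2 - 2t^-1 + 3 - 2t + 2t^2 - t^3  (w 0, c 12, <D> = -A^-12 + 2A^-8 - 2A^-4 + 3 - 2A^4 + 2A^8 - A^12)
V(D3) = -t^-3 + 2t^-2 - 2t^-1 + 3 - 2t + 2t^2 - t^3  (w +2, c 12, <D> = -A^-6 + 2A^-2 - 2A^2 + 3A^6 - 2A^10 + 2A^14 - A^18)
V(D4) = -t^-3 + 2t^-2 - 2t^-1 + 3 - 2t + 2t^2 - t^3  (w +2, c 12, <D> = -A^-6 + 2A^-2 - 2A^2 + 3A^6 - 2A^10 + 2A^14 - A^18)
key observation: one V(t) for all 4 diagrams — one class (guaranteed)


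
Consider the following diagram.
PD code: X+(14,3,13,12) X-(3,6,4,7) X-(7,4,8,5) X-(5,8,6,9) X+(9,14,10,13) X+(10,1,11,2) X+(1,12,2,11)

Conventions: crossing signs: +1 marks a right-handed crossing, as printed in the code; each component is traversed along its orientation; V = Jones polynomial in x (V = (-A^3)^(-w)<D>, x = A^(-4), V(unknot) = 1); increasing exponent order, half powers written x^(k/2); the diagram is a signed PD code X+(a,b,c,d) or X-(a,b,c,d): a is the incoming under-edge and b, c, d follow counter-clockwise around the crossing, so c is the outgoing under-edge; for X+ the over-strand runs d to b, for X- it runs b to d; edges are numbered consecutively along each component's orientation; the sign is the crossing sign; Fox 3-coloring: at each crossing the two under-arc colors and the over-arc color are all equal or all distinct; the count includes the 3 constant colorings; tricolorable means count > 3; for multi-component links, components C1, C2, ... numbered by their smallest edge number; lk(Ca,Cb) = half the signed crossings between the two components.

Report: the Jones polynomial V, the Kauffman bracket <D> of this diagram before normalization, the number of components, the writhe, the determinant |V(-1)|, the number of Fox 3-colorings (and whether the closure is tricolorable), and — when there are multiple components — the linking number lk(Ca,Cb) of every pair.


V = -x^-3 + x^-2 - 2x^-1 + 3 - x + 3x^2 + x^4
<D> = -A^-13 - 3A^-5 + A^-1 - 3A^3 + 2A^7 - A^11 + A^15 (w = +1)
3 components over 7 crossings, w = +1
lk(C1,C2): +1
lk(C1,C3) = 0
linking number lk(C2,C3) = +1
9 Fox colorings among 3^7, |V(-1)| = 12: tricolorable
why: span 7 respects span(V) <= c + mu - 1 = 9 for this 3-component diagram


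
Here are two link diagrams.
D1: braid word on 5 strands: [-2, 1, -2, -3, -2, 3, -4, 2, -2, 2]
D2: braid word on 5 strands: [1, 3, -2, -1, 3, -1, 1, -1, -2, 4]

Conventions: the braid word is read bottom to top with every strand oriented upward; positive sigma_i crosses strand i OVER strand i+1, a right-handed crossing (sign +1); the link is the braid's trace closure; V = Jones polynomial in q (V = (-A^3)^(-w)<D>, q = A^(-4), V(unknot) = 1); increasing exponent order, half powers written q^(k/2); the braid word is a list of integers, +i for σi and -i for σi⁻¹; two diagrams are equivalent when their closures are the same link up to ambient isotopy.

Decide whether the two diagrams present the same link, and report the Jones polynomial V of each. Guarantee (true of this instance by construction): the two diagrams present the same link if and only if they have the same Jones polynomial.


equivalent: no
D1 (bracket A^-6; 10 crossings at w = -2): V = 1
D2 (bracket A^-8 - A^-4 + 2 - 2A^4 + A^8 - A^12 + A^16; 10 crossings at w = 0): V = q^-4 - q^-3 + q^-2 - 2q^-1 + 2 - q + q^2
key observation: comparing 2 Jones polynomials yields 2 groups


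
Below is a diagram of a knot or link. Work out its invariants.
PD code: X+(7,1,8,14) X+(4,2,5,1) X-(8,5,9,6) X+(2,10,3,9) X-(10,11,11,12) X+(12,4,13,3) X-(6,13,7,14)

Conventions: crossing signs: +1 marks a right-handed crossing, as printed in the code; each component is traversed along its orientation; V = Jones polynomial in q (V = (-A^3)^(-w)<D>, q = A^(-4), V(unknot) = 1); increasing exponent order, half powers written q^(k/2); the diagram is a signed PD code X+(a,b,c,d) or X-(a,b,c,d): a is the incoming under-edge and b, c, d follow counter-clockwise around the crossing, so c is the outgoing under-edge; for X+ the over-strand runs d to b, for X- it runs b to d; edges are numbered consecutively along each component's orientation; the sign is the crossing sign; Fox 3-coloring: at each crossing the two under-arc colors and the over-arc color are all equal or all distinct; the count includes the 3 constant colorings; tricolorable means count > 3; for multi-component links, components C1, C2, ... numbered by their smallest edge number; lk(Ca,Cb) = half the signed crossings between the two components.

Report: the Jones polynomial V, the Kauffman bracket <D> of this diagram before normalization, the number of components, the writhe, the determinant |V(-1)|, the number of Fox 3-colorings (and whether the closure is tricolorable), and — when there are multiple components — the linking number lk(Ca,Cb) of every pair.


V = q + q^3 - q^4
<D> = A^-13 - A^-9 - A^-1 (w = +1)
1 component over 7 crossings, w = +1
9 Fox colorings among 3^7, |V(-1)| = 3: tricolorable
why: the span of V is 3, forcing >= 3 crossings in any diagram


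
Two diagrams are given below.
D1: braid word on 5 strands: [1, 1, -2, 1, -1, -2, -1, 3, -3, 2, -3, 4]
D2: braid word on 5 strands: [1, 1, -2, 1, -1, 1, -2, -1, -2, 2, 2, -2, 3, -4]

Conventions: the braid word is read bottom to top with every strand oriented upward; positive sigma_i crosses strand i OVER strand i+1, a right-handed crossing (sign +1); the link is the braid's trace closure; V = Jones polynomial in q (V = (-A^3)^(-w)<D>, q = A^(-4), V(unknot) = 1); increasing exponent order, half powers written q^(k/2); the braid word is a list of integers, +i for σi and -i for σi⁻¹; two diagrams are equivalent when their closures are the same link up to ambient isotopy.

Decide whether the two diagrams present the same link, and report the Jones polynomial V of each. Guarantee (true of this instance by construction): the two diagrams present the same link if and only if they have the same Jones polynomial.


same link: yes
V(D1) = q^-2 - q^-1 + 1 - q + q^2  [12 crossings, <D> = A^-8 - A^-4 + 1 - A^4 + A^8, w = 0]
D2 (bracket A^-8 - A^-4 + 1 - A^4 + A^8; 14 crossings at w = 0): V = q^-2 - q^-1 + 1 - q + q^2
note: D2 (14 crossings) and D1 (12) are Markov-related braid presentations


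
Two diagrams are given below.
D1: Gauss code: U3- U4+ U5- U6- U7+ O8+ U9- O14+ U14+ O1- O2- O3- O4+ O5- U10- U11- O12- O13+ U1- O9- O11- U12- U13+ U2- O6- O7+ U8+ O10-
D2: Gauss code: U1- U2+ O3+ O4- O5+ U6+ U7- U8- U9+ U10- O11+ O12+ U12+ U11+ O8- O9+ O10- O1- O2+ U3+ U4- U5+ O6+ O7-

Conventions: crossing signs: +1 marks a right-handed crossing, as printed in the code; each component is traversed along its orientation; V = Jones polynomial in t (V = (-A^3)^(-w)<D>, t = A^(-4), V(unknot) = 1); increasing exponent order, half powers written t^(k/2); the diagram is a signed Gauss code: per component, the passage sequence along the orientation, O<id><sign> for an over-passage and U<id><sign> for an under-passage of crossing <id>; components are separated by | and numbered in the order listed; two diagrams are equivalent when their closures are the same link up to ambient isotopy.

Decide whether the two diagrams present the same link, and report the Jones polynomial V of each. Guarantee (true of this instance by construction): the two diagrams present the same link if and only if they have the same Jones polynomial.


equivalent: no
D1 (bracket A^-8 - A^-4 + 2 - A^4 + A^8 - A^12; 14 crossings at w = -4): V = -t^-6 + t^-5 - t^-4 + 2t^-3 - t^-2 + t^-1
D2 (bracket A^6; 12 crossings at w = +2): V = 1
key observation: 2 classes among 2 diagrams; unequal V(t) rules out equality


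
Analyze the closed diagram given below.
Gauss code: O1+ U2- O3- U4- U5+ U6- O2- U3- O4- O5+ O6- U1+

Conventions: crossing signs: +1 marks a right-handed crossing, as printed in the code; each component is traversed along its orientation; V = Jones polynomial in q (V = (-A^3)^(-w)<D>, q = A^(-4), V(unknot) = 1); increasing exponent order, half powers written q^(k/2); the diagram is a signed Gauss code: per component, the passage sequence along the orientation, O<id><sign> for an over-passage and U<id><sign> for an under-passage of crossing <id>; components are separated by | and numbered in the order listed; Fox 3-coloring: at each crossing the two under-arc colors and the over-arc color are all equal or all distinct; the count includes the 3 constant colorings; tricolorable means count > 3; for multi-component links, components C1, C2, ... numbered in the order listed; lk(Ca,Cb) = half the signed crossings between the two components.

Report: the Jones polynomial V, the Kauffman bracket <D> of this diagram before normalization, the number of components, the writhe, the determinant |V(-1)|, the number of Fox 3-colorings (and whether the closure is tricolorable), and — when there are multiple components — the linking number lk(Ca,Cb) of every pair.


V = -q^-4 + q^-3 + q^-1
<D> = A^-2 + A^6 - A^10 (w = -2)
1 component over 6 crossings, w = -2
9 Fox colorings among 3^6, |V(-1)| = 3: tricolorable
why: w = -2 shifts under R1 moves; the (-A^3)^(2) factor cancels that in V


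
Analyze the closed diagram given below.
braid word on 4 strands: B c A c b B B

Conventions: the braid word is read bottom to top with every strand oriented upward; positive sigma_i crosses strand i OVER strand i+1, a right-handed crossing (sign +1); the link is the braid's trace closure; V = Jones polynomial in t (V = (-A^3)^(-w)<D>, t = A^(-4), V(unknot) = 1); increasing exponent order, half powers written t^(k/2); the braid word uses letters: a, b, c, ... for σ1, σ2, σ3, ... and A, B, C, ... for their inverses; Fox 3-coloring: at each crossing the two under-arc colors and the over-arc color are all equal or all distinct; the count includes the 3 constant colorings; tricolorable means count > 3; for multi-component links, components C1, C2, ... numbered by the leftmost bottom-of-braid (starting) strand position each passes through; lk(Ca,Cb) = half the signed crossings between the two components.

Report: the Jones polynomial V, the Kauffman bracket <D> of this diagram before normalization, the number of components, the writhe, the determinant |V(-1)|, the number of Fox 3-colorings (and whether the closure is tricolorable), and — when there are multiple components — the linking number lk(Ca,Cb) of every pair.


V(t) = t^-2 + 2 + t^2
bracket: -A^-11 - 2A^-3 - A^5, w = -1
3 components, writhe -1, over 7 crossings
lk(C1,C2) = -1
linking number lk(C1,C3) = 0
lk(C2,C3): +1
det 4, colorings 3 of 3^7 — not tricolorable
observation: summing lk over 3 pairs gives 0


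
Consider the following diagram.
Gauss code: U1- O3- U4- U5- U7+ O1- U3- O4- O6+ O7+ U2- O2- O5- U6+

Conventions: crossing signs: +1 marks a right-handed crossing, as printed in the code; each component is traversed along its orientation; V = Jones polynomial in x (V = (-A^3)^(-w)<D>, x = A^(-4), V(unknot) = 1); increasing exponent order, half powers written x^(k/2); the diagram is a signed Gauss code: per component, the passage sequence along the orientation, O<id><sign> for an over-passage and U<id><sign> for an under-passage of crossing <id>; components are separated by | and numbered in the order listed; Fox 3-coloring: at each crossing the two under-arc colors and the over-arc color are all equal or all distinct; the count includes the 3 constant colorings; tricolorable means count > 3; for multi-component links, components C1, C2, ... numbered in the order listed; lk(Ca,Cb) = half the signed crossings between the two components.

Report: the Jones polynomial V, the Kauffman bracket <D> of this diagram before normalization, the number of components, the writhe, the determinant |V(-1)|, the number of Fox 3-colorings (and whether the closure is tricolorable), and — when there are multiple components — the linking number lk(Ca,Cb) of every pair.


V = -x^-4 + x^-3 + x^-1
<D> = -A^-5 - A^3 + A^7 (w = -3)
1 component over 7 crossings, w = -3
9 Fox colorings among 3^7, |V(-1)| = 3: tricolorable
why: det 3 = |V(-1)|; divisible by 3, so tricolorable


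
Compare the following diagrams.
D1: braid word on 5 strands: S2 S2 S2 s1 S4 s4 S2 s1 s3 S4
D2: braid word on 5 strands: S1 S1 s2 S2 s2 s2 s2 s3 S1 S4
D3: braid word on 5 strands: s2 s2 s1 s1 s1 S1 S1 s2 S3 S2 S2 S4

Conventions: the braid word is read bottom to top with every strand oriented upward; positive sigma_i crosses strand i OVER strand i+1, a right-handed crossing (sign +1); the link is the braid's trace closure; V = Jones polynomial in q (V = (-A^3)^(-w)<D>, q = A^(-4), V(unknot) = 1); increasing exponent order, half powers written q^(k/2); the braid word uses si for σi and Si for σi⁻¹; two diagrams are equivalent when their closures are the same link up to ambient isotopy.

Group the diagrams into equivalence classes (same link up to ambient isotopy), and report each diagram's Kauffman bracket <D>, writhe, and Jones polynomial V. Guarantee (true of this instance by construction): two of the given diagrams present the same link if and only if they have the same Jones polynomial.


classes: {D1} | {D2} | {D3}
V(D1) = q^-5 - 2q^-4 + 2q^-3 - 2q^-2 + 2q^-1 - 1 + q  [10 crossings, <D> = A^-10 - A^-6 + 2A^-2 - 2A^2 + 2A^6 - 2A^10 + A^14, w = -2]
V(D2) = -q^-3 + q^-2 - q^-1 + 3 - q + q^2 - q^3  (w 0, c 10, <D> = -A^-12 + A^-8 - A^-4 + 3 - A^4 + A^8 - A^12)
V(D3) = 1  (w 0, c 12, <D> = 1)
insight: V(q) takes 3 values over 3 diagrams, fixing the grouping


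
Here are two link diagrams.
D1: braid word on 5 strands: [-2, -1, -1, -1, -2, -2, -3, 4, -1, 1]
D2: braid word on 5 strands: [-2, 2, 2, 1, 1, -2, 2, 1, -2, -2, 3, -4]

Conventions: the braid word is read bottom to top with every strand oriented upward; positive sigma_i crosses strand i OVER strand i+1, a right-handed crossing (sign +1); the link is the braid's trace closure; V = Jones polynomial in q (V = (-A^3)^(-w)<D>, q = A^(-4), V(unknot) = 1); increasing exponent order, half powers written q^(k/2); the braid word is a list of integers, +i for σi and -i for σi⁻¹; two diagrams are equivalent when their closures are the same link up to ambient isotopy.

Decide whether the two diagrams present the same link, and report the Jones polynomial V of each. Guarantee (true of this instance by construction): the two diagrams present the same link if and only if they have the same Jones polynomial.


equivalent: no
D1 (bracket A^-10 + 2A^-2 - 2A^2 + A^6 - 2A^10 + A^14; 10 crossings at w = -6): V = q^-8 - 2q^-7 + q^-6 - 2q^-5 + 2q^-4 + q^-2
D2 (bracket -A^-10 + A^-6 + A^2; 12 crossings at w = +2): V = q + q^3 - q^4
key observation: 2 values of V(q) split the 2 diagrams


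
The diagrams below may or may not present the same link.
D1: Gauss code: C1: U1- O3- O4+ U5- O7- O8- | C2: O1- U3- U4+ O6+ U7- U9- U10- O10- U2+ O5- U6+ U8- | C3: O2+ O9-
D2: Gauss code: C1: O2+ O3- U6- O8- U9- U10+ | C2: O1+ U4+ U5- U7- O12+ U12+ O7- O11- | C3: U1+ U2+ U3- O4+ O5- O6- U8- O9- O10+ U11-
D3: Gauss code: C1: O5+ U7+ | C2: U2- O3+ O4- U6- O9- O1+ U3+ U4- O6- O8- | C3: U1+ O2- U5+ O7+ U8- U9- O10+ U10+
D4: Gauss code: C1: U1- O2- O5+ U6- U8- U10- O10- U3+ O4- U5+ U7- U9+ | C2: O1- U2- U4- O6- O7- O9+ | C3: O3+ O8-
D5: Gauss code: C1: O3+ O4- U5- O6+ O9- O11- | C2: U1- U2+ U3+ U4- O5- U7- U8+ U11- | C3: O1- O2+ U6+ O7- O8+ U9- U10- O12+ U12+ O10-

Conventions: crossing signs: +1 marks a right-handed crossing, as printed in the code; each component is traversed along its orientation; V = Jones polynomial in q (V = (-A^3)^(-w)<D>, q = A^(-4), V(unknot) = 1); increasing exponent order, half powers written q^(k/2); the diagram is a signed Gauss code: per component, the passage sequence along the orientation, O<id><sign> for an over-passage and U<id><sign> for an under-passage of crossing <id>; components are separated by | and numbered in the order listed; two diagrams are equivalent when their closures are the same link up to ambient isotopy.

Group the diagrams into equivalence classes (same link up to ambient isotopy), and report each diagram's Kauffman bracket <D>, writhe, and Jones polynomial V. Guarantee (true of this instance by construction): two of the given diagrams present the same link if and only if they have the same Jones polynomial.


grouping into links: {D1, D4} | {D2, D5} | {D3}
V(D1) = q^-5 + q^-4 + q^-3 + 1  (w -4, c 10, <D> = A^-12 + 1 + A^4 + A^8)
V(D2) = q^-3 + q^-2 + q^-1 + 1  (w -2, c 12, <D> = A^-6 + A^-2 + A^2 + A^6)
V(D3) = q^-2 + 2 + q^2  [10 crossings, <D> = A^-8 + 2 + A^8, w = 0]
V(D4) = q^-5 + q^-4 + q^-3 + 1  [10 crossings, <D> = A^-12 + 1 + A^4 + A^8, w = -4]
V(D5) = q^-3 + q^-2 + q^-1 + 1  (w -2, c 12, <D> = A^-6 + A^-2 + A^2 + A^6)
why: comparing 5 Jones polynomials yields 3 groups


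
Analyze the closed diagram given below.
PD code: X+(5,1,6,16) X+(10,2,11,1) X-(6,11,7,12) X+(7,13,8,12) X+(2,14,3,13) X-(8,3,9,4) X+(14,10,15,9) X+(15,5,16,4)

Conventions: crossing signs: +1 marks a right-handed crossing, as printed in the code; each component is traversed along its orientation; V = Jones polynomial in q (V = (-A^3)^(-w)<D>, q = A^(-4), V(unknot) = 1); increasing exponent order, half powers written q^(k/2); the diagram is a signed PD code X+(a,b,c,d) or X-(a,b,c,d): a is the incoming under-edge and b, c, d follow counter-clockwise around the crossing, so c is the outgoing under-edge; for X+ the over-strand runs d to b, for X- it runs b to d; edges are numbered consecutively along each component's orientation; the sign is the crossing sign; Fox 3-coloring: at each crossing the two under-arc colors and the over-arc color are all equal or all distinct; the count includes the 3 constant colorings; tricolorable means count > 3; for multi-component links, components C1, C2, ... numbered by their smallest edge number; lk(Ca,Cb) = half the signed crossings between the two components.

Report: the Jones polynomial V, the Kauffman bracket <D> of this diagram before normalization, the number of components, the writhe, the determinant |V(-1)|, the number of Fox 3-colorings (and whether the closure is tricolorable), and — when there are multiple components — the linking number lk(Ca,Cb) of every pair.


V = q - q^2 + 2q^3 - q^4 + q^5 - q^6
<D> = -A^-12 + A^-8 - A^-4 + 2 - A^4 + A^8 (w = +4)
1 component over 8 crossings, w = +4
3 Fox colorings among 3^8, |V(-1)| = 7: not tricolorable
why: |V(-1)| = 7: so not tricolorable, since 3 does not divide 7
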